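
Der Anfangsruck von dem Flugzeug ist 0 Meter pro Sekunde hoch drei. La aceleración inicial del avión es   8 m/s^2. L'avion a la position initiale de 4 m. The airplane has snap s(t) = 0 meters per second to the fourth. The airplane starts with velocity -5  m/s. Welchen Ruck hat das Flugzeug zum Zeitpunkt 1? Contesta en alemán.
Wir müssen unsere Gleichung für den Snap s(t) = 0 1-mal integrieren. Mit ∫s(t)dt und Anwendung von j(0) = 0, finden wir j(t) = 0. Mit j(t) = 0 und Einsetzen von t = 1, finden wir j = 0.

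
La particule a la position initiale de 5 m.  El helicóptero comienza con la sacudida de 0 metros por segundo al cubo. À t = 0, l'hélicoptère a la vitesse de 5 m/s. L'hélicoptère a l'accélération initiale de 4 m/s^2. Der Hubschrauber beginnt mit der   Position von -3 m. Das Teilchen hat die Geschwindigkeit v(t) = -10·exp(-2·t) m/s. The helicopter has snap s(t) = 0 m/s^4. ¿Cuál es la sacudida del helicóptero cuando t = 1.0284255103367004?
Partiendo del snap s(t) = 0, tomamos 1 antiderivada. Tomando ∫s(t)dt y aplicando j(0) = 0, encontramos j(t) = 0. Tenemos la sacudida j(t) = 0. Sustituyendo t = 1.0284255103367004: j(1.0284255103367004) = 0.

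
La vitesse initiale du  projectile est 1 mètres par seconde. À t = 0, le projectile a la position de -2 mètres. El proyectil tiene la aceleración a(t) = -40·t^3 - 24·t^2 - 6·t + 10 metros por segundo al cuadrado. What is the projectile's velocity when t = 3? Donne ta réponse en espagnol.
Debemos encontrar la integral de nuestra ecuación de la aceleración a(t) = -40·t^3 - 24·t^2 - 6·t + 10 1 vez. La integral de la aceleración es la velocidad. Usando v(0) = 1, obtenemos v(t) = -10·t^4 - 8·t^3 - 3·t^2 + 10·t + 1. Usando v(t) = -10·t^4 - 8·t^3 - 3·t^2 + 10·t + 1 y sustituyendo t = 3, encontramos v = -1022.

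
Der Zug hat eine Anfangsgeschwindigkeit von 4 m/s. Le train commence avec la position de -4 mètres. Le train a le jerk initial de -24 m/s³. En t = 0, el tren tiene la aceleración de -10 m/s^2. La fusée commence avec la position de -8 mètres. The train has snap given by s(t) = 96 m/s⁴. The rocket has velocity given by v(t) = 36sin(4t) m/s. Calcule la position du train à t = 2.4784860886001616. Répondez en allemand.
Wir müssen die Stammfunktion unserer Gleichung für den Snap s(t) = 96 4-mal finden. Mit ∫s(t)dt und Anwendung von j(0) = -24, finden wir j(t) = 96·t - 24. Das Integral von dem Ruck ist die Beschleunigung. Mit a(0) = -10 erhalten wir a(t) = 48·t^2 - 24·t - 10. Die Stammfunktion von der Beschleunigung, mit v(0) = 4, ergibt die Geschwindigkeit: v(t) = 16·t^3 - 12·t^2 - 10·t + 4. Mit ∫v(t)dt und Anwendung von x(0) = -4, finden wir x(t) = 4·t^4 - 4·t^3 - 5·t^2 + 4·t - 4. Mit x(t) = 4·t^4 - 4·t^3 - 5·t^2 + 4·t - 4 und Einsetzen von t = 2.4784860886001616, finden wir x = 65.2397275890189.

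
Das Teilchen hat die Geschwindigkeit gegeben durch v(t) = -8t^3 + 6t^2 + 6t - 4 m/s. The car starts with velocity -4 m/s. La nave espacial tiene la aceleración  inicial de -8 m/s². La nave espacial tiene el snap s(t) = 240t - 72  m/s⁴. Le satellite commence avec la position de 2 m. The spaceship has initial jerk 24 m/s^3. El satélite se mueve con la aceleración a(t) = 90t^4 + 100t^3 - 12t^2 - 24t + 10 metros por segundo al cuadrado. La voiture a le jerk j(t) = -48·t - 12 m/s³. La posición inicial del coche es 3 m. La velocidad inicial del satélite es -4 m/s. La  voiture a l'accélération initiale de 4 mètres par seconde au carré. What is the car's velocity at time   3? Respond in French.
Nous devons intégrer notre équation du jerk j(t) = -48·t - 12 2 fois. La primitive du jerk est l'accélération. En utilisant a(0) = 4, nous obtenons a(t) = -24·t^2 - 12·t + 4. L'intégrale de l'accélération est la vitesse. En utilisant v(0) = -4, nous obtenons v(t) = -8·t^3 - 6·t^2 + 4·t - 4. De l'équation de la vitesse v(t) = -8·t^3 - 6·t^2 + 4·t - 4, nous substituons t = 3 pour obtenir v = -262.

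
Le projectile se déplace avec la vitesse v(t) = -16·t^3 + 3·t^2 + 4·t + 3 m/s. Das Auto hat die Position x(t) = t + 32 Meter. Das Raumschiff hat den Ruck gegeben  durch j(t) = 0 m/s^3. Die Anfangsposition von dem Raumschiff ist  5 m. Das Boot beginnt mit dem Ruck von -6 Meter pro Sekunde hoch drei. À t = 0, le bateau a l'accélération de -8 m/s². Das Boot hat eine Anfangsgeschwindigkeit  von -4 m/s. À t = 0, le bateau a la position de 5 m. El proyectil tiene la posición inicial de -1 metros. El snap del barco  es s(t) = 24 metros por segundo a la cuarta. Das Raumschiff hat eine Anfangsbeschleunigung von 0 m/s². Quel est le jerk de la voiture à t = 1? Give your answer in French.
Pour résoudre ceci, nous devons prendre 3 dérivées de notre équation de la position x(t) = t + 32. La dérivée de la position donne la vitesse: v(t) = 1. En prenant d/dt de v(t), nous trouvons a(t) = 0. En prenant d/dt de a(t), nous trouvons j(t) = 0. Nous avons le jerk j(t) = 0. En substituant t = 1: j(1) = 0.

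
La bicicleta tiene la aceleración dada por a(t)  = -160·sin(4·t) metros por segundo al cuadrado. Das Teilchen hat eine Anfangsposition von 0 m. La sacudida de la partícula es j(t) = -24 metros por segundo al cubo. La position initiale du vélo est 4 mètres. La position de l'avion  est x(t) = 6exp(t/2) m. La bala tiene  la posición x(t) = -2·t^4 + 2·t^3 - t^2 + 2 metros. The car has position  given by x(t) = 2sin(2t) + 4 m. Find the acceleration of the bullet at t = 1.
To solve this, we need to take 2 derivatives of our position equation x(t) = -2·t^4 + 2·t^3 - t^2 + 2. Taking d/dt of x(t), we find v(t) = -8·t^3 + 6·t^2 - 2·t. Taking d/dt of v(t), we find a(t) = -24·t^2 + 12·t - 2. Using a(t) = -24·t^2 + 12·t - 2 and substituting t = 1, we find a = -14.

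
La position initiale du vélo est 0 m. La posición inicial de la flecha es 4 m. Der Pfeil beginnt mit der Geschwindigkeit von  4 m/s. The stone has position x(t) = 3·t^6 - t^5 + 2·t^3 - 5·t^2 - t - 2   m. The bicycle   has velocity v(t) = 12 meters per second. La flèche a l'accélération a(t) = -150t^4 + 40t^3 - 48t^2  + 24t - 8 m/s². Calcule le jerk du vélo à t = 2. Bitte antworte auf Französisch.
En partant de la vitesse v(t) = 12, nous prenons 2 dérivées. En dérivant la vitesse, nous obtenons l'accélération: a(t) = 0. En dérivant l'accélération, nous obtenons le jerk: j(t) = 0. En utilisant j(t) = 0 et en substituant t = 2, nous trouvons j = 0.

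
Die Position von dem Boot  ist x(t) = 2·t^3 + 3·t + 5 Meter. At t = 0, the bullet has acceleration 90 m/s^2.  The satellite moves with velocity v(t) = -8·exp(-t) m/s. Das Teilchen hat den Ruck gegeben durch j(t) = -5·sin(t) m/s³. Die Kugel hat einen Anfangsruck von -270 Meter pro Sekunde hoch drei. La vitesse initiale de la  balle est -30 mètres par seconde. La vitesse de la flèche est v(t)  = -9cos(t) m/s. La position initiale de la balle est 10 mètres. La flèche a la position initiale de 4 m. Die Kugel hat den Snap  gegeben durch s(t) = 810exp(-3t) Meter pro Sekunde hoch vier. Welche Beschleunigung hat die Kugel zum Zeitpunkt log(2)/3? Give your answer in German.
Um dies zu lösen, müssen wir 2 Integrale unserer Gleichung für den Snap s(t) = 810·exp(-3·t) finden. Das Integral von dem Snap ist der Ruck. Mit j(0) = -270 erhalten wir j(t) = -270·exp(-3·t). Die Stammfunktion von dem Ruck, mit a(0) = 90, ergibt die Beschleunigung: a(t) = 90·exp(-3·t). Wir haben die Beschleunigung a(t) = 90·exp(-3·t). Durch Einsetzen von t = log(2)/3: a(log(2)/3) = 45.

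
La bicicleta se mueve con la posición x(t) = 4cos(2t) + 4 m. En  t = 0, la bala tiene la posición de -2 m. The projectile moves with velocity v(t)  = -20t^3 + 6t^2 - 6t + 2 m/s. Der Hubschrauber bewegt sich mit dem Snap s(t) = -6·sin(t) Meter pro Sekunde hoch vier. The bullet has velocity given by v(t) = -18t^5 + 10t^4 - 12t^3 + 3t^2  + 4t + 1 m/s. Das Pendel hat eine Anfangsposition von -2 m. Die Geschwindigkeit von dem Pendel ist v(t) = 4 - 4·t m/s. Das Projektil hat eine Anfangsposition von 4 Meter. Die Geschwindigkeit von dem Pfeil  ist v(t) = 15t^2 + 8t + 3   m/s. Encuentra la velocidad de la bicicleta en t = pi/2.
Para resolver esto, necesitamos tomar 1 derivada de nuestra ecuación de la posición x(t) = 4·cos(2·t) + 4. Derivando la posición, obtenemos la velocidad: v(t) = -8·sin(2·t). Tenemos la velocidad v(t) = -8·sin(2·t). Sustituyendo t = pi/2: v(pi/2) = 0.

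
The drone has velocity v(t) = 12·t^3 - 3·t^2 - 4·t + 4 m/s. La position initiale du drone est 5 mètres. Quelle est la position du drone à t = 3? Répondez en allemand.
Ausgehend von der Geschwindigkeit v(t) = 12·t^3 - 3·t^2 - 4·t + 4, nehmen wir 1 Stammfunktion. Mit ∫v(t)dt und Anwendung von x(0) = 5, finden wir x(t) = 3·t^4 - t^3 - 2·t^2 + 4·t + 5. Mit x(t) = 3·t^4 - t^3 - 2·t^2 + 4·t + 5 und Einsetzen von t = 3, finden wir x = 215.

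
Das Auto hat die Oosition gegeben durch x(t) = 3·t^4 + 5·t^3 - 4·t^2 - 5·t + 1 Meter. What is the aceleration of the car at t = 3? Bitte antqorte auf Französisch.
Pour résoudre ceci, nous devons prendre 2 dérivées de notre équation de la position x(t) = 3·t^4 + 5·t^3 - 4·t^2 - 5·t + 1. La dérivée de la position donne la vitesse: v(t) = 12·t^3 + 15·t^2 - 8·t - 5. La dérivée de la vitesse donne l'accélération: a(t) = 36·t^2 + 30·t - 8. De l'équation de l'accélération a(t) = 36·t^2 + 30·t - 8, nous substituons t = 3 pour obtenir a = 406.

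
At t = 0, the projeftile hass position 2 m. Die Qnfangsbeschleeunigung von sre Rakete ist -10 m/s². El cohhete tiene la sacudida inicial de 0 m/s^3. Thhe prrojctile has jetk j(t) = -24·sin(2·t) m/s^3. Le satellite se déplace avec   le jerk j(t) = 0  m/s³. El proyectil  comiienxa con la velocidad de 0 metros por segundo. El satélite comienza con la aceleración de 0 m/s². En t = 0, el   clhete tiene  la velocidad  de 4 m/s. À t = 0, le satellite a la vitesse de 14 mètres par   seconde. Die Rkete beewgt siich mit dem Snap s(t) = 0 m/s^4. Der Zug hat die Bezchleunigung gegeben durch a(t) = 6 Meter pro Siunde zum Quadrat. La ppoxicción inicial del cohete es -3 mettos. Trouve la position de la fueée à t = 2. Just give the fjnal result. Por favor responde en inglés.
x(2) = -15.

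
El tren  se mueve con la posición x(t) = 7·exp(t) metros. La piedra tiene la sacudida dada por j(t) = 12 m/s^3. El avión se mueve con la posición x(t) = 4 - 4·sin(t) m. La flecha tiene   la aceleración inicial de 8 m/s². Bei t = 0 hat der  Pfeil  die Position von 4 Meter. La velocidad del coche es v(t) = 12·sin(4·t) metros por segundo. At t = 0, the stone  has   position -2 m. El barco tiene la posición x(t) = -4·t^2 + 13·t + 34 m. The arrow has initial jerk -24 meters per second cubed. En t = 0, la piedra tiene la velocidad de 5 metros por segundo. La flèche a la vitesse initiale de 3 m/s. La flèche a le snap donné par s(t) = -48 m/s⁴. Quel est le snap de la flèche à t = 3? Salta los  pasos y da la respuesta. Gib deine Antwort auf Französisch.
Le snap à t = 3 est s = -48.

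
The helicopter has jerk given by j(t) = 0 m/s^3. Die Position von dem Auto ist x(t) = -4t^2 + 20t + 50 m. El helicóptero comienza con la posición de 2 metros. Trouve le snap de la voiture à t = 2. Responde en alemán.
Wir müssen unsere Gleichung für die Position x(t) = -4·t^2 + 20·t + 50 4-mal ableiten. Mit d/dt von x(t) finden wir v(t) = 20 - 8·t. Durch Ableiten von der Geschwindigkeit erhalten wir die Beschleunigung: a(t) = -8. Die Ableitung von der Beschleunigung ergibt den Ruck: j(t) = 0. Durch Ableiten von dem Ruck erhalten wir den Snap: s(t) = 0. Mit s(t) = 0 und Einsetzen von t = 2, finden wir s = 0.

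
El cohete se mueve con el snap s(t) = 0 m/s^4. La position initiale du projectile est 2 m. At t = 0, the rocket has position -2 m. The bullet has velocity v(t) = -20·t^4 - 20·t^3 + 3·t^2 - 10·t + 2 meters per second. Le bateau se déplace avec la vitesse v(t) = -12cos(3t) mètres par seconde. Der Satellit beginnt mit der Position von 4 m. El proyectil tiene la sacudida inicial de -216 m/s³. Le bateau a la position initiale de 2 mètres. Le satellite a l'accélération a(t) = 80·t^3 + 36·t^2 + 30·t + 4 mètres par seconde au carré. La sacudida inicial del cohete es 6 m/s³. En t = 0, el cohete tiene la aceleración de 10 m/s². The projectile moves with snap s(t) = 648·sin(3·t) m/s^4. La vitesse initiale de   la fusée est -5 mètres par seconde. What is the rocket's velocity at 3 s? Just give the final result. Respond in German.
Die Geschwindigkeit bei t = 3 ist v = 52.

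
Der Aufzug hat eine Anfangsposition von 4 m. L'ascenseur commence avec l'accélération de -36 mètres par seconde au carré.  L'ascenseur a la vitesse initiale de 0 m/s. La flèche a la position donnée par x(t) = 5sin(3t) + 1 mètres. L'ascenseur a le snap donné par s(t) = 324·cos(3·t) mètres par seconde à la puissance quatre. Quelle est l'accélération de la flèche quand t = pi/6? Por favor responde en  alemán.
Ausgehend von der Position x(t) = 5·sin(3·t) + 1, nehmen wir 2 Ableitungen. Durch Ableiten von der Position erhalten wir die Geschwindigkeit: v(t) = 15·cos(3·t). Die Ableitung von der Geschwindigkeit ergibt die Beschleunigung: a(t) = -45·sin(3·t). Aus der Gleichung für die Beschleunigung a(t) = -45·sin(3·t), setzen wir t = pi/6 ein und erhalten a = -45.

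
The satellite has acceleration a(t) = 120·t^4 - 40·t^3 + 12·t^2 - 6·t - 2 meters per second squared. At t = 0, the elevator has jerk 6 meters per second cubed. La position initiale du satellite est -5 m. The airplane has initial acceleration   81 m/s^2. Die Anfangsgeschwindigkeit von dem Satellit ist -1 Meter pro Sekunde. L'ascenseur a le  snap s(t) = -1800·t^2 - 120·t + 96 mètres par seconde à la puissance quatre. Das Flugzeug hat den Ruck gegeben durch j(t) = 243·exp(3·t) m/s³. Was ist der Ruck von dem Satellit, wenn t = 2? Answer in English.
We must differentiate our acceleration equation a(t) = 120·t^4 - 40·t^3 + 12·t^2 - 6·t - 2 1 time. Taking d/dt of a(t), we find j(t) = 480·t^3 - 120·t^2 + 24·t - 6. Using j(t) = 480·t^3 - 120·t^2 + 24·t - 6 and substituting t = 2, we find j = 3402.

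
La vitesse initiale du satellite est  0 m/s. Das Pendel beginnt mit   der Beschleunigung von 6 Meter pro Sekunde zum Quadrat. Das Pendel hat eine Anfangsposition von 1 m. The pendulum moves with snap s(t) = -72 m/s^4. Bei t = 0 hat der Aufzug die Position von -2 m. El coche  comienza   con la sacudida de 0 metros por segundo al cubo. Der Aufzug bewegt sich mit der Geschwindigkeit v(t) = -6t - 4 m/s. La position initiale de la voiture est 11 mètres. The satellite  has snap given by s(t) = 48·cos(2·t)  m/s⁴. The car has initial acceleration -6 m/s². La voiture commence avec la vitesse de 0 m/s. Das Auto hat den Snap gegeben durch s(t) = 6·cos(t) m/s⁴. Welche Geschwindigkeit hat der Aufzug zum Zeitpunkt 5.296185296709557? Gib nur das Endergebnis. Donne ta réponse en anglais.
At t = 5.296185296709557, v = -35.7771117802573.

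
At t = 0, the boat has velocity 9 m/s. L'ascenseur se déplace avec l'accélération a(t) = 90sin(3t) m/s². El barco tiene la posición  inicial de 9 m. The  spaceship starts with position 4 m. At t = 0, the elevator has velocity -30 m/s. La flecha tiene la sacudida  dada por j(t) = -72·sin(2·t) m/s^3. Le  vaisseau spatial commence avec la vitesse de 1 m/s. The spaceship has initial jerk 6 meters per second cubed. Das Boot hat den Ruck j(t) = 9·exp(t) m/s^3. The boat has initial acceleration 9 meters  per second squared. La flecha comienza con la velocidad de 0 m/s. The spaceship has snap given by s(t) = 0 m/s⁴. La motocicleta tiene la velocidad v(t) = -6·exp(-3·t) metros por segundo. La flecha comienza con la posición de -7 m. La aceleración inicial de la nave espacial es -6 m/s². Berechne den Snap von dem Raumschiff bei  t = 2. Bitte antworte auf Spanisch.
Tenemos el snap s(t) = 0. Sustituyendo t = 2: s(2) = 0.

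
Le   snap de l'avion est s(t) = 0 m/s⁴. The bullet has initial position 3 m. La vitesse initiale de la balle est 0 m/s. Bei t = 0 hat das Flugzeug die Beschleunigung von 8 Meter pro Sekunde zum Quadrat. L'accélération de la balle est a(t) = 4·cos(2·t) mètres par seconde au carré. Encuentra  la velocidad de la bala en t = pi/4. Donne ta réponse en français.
Nous devons trouver l'intégrale de notre équation de l'accélération a(t) = 4·cos(2·t) 1 fois. En intégrant l'accélération et en utilisant la condition initiale v(0) = 0, nous obtenons v(t) = 2·sin(2·t). Nous avons la vitesse v(t) = 2·sin(2·t). En substituant t = pi/4: v(pi/4) = 2.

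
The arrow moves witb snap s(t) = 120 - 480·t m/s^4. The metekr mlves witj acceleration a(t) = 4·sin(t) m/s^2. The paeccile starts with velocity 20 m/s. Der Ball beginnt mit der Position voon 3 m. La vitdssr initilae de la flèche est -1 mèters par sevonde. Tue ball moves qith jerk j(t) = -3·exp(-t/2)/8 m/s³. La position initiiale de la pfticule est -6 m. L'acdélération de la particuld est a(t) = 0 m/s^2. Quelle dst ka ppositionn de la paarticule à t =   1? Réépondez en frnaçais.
Nous devons trouver la primitive de notre équation de l'accélération a(t) = 0 2 fois. La primitive de l'accélération, avec v(0) = 20, donne la vitesse: v(t) = 20. L'intégrale de la vitesse est la position. En utilisant x(0) = -6, nous obtenons x(t) = 20·t - 6. Nous avons la position x(t) = 20·t - 6. En substituant t = 1: x(1) = 14.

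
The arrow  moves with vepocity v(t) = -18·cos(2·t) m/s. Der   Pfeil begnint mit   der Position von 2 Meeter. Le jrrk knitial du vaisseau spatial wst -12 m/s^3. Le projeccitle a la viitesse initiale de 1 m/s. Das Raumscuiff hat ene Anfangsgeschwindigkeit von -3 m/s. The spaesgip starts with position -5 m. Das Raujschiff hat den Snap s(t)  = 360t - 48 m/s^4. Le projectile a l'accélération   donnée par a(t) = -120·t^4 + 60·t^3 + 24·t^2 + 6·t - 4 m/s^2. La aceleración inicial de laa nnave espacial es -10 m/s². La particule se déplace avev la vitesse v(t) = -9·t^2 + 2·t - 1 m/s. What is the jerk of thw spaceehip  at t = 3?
We must find the antiderivative of our snap equation s(t) = 360·t - 48 1 time. The antiderivative of snap, with j(0) = -12, gives jerk: j(t) = 180·t^2 - 48·t - 12. We have jerk j(t) = 180·t^2 - 48·t - 12. Substituting t = 3: j(3) = 1464.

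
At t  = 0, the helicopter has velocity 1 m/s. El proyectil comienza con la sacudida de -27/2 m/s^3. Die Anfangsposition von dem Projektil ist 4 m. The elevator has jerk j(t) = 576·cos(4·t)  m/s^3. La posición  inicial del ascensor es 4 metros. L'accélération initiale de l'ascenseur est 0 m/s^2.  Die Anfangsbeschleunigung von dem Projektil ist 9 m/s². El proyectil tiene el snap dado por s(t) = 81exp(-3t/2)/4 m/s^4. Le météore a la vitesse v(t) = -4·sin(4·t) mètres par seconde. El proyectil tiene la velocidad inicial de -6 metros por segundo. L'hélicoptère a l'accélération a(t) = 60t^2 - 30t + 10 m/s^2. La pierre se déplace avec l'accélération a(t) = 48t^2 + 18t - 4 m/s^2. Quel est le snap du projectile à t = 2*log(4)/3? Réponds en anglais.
We have snap s(t) = 81·exp(-3·t/2)/4. Substituting t = 2*log(4)/3: s(2*log(4)/3) = 81/16.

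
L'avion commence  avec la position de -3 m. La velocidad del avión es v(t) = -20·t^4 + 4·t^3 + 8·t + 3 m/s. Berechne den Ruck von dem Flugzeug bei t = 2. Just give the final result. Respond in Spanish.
j(2) = -912.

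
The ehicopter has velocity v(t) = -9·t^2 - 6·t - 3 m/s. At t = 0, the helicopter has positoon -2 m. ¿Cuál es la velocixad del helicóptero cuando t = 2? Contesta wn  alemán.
Wir haben die Geschwindigkeit v(t) = -9·t^2 - 6·t - 3. Durch Einsetzen von t = 2: v(2) = -51.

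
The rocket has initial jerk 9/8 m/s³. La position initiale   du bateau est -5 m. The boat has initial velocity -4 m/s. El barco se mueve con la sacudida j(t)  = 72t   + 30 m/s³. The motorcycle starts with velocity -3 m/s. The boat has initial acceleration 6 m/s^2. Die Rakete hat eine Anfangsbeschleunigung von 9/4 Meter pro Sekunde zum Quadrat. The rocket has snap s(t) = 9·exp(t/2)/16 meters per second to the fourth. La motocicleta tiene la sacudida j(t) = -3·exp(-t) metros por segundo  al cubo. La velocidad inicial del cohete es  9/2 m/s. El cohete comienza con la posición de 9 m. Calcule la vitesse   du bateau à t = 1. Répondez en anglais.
We must find the antiderivative of our jerk equation j(t) = 72·t + 30 2 times. The antiderivative of jerk is acceleration. Using a(0) = 6, we get a(t) = 36·t^2 + 30·t + 6. Finding the integral of a(t) and using v(0) = -4: v(t) = 12·t^3 + 15·t^2 + 6·t - 4. Using v(t) = 12·t^3 + 15·t^2 + 6·t - 4 and substituting t = 1, we find v = 29.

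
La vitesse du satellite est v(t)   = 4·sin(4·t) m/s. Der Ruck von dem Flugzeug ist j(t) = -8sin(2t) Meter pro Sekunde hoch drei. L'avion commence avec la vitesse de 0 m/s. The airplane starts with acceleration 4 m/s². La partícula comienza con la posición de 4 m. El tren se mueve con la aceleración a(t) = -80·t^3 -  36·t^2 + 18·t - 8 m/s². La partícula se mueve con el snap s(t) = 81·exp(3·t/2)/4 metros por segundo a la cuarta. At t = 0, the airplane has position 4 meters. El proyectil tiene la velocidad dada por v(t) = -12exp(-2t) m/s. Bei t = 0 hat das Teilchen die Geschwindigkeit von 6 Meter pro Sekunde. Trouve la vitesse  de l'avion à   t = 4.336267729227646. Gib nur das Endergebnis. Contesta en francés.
À t = 4.336267729227646, v = 1.36655571742461.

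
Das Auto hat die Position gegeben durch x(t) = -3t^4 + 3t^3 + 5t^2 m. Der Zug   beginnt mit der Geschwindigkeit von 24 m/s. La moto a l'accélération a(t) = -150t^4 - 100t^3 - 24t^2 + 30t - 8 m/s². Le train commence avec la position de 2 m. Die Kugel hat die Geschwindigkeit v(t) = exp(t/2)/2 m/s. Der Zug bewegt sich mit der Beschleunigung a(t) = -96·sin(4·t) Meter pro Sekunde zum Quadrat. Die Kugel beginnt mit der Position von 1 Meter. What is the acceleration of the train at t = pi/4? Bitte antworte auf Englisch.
From the given acceleration equation a(t) = -96·sin(4·t), we substitute t = pi/4 to get a = 0.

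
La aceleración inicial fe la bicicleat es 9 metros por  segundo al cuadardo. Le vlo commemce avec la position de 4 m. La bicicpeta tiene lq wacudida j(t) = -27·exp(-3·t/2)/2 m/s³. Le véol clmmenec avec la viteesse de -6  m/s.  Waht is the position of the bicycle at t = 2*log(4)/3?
To solve this, we need to take 3 antiderivatives of our jerk equation j(t) = -27·exp(-3·t/2)/2. The antiderivative of jerk, with a(0) = 9, gives acceleration: a(t) = 9·exp(-3·t/2). The antiderivative of acceleration, with v(0) = -6, gives velocity: v(t) = -6·exp(-3·t/2). The antiderivative of velocity, with x(0) = 4, gives position: x(t) = 4·exp(-3·t/2). Using x(t) = 4·exp(-3·t/2) and substituting t = 2*log(4)/3, we find x = 1.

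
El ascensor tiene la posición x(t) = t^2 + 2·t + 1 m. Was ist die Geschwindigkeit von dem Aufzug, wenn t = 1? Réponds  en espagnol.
Partiendo de la posición x(t) = t^2 + 2·t + 1, tomamos 1 derivada. Tomando d/dt de x(t), encontramos v(t) = 2·t + 2. Usando v(t) = 2·t + 2 y sustituyendo t = 1, encontramos v = 4.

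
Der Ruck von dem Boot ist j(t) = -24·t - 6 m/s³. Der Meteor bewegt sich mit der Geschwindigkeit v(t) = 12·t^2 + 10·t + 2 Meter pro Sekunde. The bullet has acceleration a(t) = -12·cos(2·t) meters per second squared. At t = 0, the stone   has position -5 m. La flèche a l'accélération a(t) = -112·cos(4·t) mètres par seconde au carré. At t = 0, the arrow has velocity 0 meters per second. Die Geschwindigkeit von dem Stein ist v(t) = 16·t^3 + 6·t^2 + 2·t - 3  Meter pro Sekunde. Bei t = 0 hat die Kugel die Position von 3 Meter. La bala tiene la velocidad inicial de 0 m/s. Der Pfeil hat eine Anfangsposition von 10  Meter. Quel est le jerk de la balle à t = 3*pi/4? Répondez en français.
Nous devons dériver notre équation de l'accélération a(t) = -12·cos(2·t) 1 fois. La dérivée de l'accélération donne le jerk: j(t) = 24·sin(2·t). Nous avons le jerk j(t) = 24·sin(2·t). En substituant t = 3*pi/4: j(3*pi/4) = -24.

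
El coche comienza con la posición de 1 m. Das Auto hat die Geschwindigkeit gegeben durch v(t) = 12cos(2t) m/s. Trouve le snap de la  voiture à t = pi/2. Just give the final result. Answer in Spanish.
El snap en t = pi/2 es s = 0.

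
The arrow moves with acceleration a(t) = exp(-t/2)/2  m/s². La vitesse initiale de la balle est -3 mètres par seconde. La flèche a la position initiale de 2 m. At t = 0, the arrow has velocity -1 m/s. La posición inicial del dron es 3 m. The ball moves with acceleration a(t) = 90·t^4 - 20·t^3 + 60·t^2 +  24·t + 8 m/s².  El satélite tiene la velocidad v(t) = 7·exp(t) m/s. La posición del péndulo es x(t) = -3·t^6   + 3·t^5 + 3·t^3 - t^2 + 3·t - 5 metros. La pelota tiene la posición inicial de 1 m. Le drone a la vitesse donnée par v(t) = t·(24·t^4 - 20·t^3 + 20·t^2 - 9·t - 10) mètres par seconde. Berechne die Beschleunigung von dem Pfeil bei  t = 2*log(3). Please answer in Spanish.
Usando a(t) = exp(-t/2)/2 y sustituyendo t = 2*log(3), encontramos a = 1/6.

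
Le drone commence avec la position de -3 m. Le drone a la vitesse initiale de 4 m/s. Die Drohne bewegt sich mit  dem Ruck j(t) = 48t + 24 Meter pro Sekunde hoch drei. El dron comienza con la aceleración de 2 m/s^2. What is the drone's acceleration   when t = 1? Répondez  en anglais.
Starting from jerk j(t) = 48·t + 24, we take 1 antiderivative. The integral of jerk, with a(0) = 2, gives acceleration: a(t) = 24·t^2 + 24·t + 2. Using a(t) = 24·t^2 + 24·t + 2 and substituting t = 1, we find a = 50.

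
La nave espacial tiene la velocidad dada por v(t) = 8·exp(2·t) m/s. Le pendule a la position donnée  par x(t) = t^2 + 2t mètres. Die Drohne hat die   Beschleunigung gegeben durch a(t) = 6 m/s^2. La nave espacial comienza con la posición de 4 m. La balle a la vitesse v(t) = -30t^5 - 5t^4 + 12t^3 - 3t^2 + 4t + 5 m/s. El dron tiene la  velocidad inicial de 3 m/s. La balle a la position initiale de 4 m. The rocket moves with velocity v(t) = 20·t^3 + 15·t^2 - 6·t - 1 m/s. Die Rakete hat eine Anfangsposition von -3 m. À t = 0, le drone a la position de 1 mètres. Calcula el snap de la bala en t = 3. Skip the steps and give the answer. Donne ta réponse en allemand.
Die Antwort ist -16488.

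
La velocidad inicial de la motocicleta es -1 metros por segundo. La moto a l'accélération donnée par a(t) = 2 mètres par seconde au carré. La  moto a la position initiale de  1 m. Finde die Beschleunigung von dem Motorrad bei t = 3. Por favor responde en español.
De la ecuación de la aceleración a(t) = 2, sustituimos t = 3 para obtener a = 2.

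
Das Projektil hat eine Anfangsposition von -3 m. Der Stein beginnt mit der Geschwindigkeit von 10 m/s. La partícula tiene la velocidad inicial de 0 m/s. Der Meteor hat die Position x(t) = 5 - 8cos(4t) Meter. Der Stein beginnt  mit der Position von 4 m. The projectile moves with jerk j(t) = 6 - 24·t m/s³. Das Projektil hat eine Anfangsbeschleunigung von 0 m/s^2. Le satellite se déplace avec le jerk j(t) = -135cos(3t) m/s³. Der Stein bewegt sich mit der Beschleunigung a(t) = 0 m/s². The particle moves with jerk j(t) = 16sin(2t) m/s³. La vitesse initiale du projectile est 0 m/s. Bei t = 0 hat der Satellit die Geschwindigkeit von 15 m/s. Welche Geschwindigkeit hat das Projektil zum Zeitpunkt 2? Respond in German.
Wir müssen die Stammfunktion unserer Gleichung für den Ruck j(t) = 6 - 24·t 2-mal finden. Durch Integration von dem Ruck und Verwendung der Anfangsbedingung a(0) = 0, erhalten wir a(t) = 6·t·(1 - 2·t). Die Stammfunktion von der Beschleunigung, mit v(0) = 0, ergibt die Geschwindigkeit: v(t) = t^2·(3 - 4·t). Mit v(t) = t^2·(3 - 4·t) und Einsetzen von t = 2, finden wir v = -20.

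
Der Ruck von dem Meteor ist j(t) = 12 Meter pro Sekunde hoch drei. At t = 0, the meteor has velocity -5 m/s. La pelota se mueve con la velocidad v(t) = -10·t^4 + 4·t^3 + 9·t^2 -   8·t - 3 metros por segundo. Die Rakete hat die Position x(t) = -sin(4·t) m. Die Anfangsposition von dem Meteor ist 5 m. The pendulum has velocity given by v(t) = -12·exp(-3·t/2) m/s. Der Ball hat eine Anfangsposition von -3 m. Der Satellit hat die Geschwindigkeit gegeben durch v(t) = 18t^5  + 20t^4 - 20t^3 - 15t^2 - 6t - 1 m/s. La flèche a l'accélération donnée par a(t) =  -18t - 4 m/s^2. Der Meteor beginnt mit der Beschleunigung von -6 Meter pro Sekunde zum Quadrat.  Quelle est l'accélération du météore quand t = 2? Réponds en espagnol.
Debemos encontrar la integral de nuestra ecuación de la sacudida j(t) = 12 1 vez. Tomando ∫j(t)dt y aplicando a(0) = -6, encontramos a(t) = 12·t - 6. Tenemos la aceleración a(t) = 12·t - 6. Sustituyendo t = 2: a(2) = 18.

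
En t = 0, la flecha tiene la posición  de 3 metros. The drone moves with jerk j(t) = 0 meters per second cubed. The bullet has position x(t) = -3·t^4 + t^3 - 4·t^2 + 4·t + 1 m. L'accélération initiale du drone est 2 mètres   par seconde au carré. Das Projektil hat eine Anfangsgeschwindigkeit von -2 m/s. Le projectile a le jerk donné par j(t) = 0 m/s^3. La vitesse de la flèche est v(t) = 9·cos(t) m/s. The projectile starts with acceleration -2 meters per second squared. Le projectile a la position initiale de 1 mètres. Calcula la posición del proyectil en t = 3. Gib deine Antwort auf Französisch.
Nous devons intégrer notre équation du jerk j(t) = 0 3 fois. La primitive du jerk, avec a(0) = -2, donne l'accélération: a(t) = -2. La primitive de l'accélération est la vitesse. En utilisant v(0) = -2, nous obtenons v(t) = -2·t - 2. En intégrant la vitesse et en utilisant la condition initiale x(0) = 1, nous obtenons x(t) = -t^2 - 2·t + 1. En utilisant x(t) = -t^2 - 2·t + 1 et en substituant t = 3, nous trouvons x = -14.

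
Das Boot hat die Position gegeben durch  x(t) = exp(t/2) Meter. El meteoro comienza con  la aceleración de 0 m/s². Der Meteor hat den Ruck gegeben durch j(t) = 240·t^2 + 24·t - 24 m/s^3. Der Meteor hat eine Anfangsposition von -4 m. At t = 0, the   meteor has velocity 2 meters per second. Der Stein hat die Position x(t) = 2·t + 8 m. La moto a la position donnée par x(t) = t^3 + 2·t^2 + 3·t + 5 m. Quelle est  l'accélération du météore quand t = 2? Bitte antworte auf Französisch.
Nous devons trouver la primitive de notre équation du jerk j(t) = 240·t^2 + 24·t - 24 1 fois. L'intégrale du jerk, avec a(0) = 0, donne l'accélération: a(t) = 4·t·(20·t^2 + 3·t - 6). Nous avons l'accélération a(t) = 4·t·(20·t^2 + 3·t - 6). En substituant t = 2: a(2) = 640.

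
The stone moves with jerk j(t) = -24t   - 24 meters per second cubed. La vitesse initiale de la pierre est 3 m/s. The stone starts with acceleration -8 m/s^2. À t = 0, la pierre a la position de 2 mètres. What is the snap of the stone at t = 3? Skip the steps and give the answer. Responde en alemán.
s(3) = -24.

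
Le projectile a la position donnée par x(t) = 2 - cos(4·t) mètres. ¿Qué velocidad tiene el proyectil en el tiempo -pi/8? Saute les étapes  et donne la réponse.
La velocidad en t = -pi/8 es v = -4.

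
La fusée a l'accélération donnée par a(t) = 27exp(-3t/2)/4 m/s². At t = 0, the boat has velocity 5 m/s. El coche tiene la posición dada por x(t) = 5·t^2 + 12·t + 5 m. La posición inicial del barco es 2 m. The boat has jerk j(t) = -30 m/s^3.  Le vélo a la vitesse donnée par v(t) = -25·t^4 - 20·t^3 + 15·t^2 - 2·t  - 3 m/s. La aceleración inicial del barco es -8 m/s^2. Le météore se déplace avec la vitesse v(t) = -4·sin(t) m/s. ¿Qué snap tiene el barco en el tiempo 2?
Partiendo de la sacudida j(t) = -30, tomamos 1 derivada. Tomando d/dt de j(t), encontramos s(t) = 0. Tenemos el snap s(t) = 0. Sustituyendo t = 2: s(2) = 0.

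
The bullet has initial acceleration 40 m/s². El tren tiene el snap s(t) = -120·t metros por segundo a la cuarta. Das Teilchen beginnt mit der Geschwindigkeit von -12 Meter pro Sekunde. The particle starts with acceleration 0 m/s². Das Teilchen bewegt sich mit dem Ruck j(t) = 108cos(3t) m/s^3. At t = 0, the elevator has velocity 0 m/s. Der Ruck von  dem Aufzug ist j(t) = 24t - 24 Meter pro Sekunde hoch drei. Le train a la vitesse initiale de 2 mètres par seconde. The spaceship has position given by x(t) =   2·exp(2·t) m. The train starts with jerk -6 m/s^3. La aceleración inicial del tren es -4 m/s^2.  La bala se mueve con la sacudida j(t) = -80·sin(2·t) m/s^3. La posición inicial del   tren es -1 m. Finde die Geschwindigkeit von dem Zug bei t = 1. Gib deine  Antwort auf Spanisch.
Debemos encontrar la antiderivada de nuestra ecuación del snap s(t) = -120·t 3 veces. Integrando el snap y usando la condición inicial j(0) = -6, obtenemos j(t) = -60·t^2 - 6. La integral de la sacudida es la aceleración. Usando a(0) = -4, obtenemos a(t) = -20·t^3 - 6·t - 4. La integral de la aceleración, con v(0) = 2, da la velocidad: v(t) = -5·t^4 - 3·t^2 - 4·t + 2. Tenemos la velocidad v(t) = -5·t^4 - 3·t^2 - 4·t + 2. Sustituyendo t = 1: v(1) = -10.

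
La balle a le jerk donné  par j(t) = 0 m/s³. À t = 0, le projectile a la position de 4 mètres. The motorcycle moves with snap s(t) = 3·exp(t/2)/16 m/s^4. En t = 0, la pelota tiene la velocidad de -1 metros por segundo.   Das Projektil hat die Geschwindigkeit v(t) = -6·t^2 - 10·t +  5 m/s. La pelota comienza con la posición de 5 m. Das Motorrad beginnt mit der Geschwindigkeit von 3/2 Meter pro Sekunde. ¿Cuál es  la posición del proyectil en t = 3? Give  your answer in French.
En partant de la vitesse v(t) = -6·t^2 - 10·t + 5, nous prenons 1 primitive. La primitive de la vitesse, avec x(0) = 4, donne la position: x(t) = -2·t^3 - 5·t^2 + 5·t + 4. De l'équation de la position x(t) = -2·t^3 - 5·t^2 + 5·t + 4, nous substituons t = 3 pour obtenir x = -80.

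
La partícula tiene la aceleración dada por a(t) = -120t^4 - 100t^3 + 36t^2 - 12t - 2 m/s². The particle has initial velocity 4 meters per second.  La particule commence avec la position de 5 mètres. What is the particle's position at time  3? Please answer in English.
To solve this, we need to take 2 integrals of our acceleration equation a(t) = -120·t^4 - 100·t^3 + 36·t^2 - 12·t - 2. Taking ∫a(t)dt and applying v(0) = 4, we find v(t) = -24·t^5 - 25·t^4 + 12·t^3 - 6·t^2 - 2·t + 4. The antiderivative of velocity, with x(0) = 5, gives position: x(t) = -4·t^6 - 5·t^5 + 3·t^4 - 2·t^3 - t^2 + 4·t + 5. Using x(t) = -4·t^6 - 5·t^5 + 3·t^4 - 2·t^3 - t^2 + 4·t + 5 and substituting t = 3, we find x = -3934.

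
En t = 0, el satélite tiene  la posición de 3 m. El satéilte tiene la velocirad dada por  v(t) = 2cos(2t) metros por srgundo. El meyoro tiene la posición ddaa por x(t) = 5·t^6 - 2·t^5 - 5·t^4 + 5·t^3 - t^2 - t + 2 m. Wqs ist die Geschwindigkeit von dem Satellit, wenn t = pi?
Wir haben die Geschwindigkeit v(t) = 2·cos(2·t). Durch Einsetzen von t = pi: v(pi) = 2.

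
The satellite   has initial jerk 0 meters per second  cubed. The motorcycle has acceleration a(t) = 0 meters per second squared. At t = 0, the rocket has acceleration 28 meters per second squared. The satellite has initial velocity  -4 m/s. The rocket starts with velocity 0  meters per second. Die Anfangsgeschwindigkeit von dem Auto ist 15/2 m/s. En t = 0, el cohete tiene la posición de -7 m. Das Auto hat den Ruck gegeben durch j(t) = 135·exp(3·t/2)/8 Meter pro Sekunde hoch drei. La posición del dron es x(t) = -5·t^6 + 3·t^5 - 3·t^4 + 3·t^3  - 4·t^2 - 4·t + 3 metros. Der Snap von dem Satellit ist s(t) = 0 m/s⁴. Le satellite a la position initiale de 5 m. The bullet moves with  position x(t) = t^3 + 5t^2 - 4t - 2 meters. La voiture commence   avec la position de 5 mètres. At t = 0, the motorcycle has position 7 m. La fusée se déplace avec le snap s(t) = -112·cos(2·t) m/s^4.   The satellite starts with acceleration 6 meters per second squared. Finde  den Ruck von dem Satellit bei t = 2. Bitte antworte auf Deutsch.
Wir müssen das Integral unserer Gleichung für den Snap s(t) = 0 1-mal finden. Die Stammfunktion von dem Snap, mit j(0) = 0, ergibt den Ruck: j(t) = 0. Wir haben den Ruck j(t) = 0. Durch Einsetzen von t = 2: j(2) = 0.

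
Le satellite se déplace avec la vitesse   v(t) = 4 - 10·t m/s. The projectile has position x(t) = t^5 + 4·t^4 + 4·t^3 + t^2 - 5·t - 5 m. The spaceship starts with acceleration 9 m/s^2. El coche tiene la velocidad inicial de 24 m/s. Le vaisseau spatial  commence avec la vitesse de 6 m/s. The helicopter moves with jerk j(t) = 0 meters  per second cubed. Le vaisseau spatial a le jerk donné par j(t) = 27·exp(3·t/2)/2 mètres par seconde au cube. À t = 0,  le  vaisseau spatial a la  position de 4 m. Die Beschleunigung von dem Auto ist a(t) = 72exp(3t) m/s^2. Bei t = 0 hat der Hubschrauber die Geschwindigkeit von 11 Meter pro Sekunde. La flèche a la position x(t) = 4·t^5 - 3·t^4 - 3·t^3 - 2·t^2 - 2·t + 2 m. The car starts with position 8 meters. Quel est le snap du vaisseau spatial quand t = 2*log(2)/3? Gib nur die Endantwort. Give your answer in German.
Der Snap bei t = 2*log(2)/3 ist s = 81/2.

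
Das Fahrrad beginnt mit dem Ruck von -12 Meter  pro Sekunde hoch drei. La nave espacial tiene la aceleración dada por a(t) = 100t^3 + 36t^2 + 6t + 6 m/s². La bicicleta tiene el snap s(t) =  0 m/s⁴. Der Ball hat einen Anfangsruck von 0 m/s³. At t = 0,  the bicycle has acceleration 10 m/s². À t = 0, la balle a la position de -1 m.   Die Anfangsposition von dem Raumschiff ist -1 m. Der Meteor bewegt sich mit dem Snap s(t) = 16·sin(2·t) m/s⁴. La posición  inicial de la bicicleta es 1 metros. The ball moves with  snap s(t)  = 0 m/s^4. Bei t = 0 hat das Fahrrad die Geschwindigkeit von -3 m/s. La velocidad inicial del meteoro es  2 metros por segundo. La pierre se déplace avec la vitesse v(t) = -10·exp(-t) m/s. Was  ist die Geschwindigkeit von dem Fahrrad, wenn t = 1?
Um dies zu lösen, müssen wir 3 Integrale unserer Gleichung für den Snap s(t) = 0 finden. Das Integral von dem Snap ist der Ruck. Mit j(0) = -12 erhalten wir j(t) = -12. Mit ∫j(t)dt und Anwendung von a(0) = 10, finden wir a(t) = 10 - 12·t. Durch Integration von der Beschleunigung und Verwendung der Anfangsbedingung v(0) = -3, erhalten wir v(t) = -6·t^2 + 10·t - 3. Aus der Gleichung für die Geschwindigkeit v(t) = -6·t^2 + 10·t - 3, setzen wir t = 1 ein und erhalten v = 1.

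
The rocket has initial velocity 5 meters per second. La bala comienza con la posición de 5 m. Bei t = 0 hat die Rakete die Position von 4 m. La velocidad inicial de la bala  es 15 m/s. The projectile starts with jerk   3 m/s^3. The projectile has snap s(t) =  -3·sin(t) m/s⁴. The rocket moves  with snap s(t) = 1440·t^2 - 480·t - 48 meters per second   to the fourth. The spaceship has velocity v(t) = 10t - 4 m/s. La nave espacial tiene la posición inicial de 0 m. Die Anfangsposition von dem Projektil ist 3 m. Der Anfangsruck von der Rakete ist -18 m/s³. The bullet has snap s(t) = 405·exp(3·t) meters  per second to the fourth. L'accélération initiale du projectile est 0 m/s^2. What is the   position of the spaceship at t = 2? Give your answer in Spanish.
Para resolver esto, necesitamos tomar 1 integral de nuestra ecuación de la velocidad v(t) = 10·t - 4. La integral de la velocidad es la posición. Usando x(0) = 0, obtenemos x(t) = 5·t^2 - 4·t. De la ecuación de la posición x(t) = 5·t^2 - 4·t, sustituimos t = 2 para obtener x = 12.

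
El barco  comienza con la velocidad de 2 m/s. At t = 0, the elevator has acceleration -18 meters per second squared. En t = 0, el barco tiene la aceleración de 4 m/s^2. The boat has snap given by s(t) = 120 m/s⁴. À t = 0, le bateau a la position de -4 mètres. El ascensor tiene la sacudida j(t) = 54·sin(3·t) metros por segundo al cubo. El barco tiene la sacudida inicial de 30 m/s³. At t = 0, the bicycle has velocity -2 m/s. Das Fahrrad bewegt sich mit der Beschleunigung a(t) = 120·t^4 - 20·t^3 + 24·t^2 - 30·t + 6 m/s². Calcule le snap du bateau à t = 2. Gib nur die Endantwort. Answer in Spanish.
El snap en t = 2 es s = 120.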